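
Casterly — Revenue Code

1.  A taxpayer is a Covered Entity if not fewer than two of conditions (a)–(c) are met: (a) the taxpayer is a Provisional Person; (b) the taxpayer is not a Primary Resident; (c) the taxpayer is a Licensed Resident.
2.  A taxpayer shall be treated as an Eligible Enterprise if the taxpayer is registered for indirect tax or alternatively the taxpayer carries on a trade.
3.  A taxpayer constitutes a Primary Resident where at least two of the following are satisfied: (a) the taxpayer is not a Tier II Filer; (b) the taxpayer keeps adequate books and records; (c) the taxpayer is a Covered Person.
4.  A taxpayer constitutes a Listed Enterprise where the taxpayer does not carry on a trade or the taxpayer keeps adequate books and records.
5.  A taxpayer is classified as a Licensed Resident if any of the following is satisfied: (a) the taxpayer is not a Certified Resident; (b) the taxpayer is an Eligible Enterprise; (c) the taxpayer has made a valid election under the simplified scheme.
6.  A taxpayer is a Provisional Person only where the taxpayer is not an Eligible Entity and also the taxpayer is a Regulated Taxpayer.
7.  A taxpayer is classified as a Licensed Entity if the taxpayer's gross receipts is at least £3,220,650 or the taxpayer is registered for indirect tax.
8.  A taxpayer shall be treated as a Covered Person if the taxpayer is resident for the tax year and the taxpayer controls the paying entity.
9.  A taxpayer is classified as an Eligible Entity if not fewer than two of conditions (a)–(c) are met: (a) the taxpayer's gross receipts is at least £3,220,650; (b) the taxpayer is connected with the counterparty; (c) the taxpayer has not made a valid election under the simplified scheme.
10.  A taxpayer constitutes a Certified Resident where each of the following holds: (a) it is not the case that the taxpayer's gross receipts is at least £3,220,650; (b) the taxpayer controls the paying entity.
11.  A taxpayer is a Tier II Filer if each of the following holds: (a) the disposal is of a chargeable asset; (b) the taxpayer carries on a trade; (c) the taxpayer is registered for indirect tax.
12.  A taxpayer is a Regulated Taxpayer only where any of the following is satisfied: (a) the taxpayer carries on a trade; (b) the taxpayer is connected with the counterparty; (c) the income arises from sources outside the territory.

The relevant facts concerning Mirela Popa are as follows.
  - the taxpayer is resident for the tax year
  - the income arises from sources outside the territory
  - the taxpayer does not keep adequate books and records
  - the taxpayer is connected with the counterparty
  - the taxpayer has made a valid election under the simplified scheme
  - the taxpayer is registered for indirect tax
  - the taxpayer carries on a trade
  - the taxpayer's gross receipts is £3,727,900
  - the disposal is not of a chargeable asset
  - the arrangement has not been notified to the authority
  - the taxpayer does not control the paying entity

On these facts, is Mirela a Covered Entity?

paragraph 9 — Eligible Entity: taxpayer's gross receipts: £3,727,900 ≥ £3,220,650? yes; the taxpayer is connected with the counterparty? yes; the taxpayer has not made a valid election under the simplified scheme? no — 2 of 3 hold (need ≥2) → satisfied.
paragraph 12 — Regulated Taxpayer: [the taxpayer carries on a trade? yes] OR [the taxpayer is connected with the counterparty? yes] OR [the income arises from sources outside the territory? yes] → satisfied.
paragraph 6 — Provisional Person: [not an Eligible Entity (paragraph 9)? no] AND [Regulated Taxpayer (paragraph 12)? yes] → not satisfied.
paragraph 11 — Tier II Filer: [the disposal is of a chargeable asset? no] AND [the taxpayer carries on a trade? yes] AND [the taxpayer is registered for indirect tax? yes] → not satisfied.
paragraph 8 — Covered Person: [the taxpayer is resident for the tax year? yes] AND [the taxpayer controls the paying entity? no] → not satisfied.
paragraph 3 — Primary Resident: not a Tier II Filer (paragraph 11)? yes; the taxpayer keeps adequate books and records? no; Covered Person (paragraph 8)? no — 1 of 3 hold (need ≥2) → not satisfied.
paragraph 10 — Certified Resident: [taxpayer's gross receipts: £3,727,900 ≥ £3,220,650? yes, so negated condition no] AND [the taxpayer controls the paying entity? no] → not satisfied.
paragraph 2 — Eligible Enterprise: [the taxpayer is registered for indirect tax? yes] OR [the taxpayer carries on a trade? yes] → satisfied.
paragraph 5 — Licensed Resident: [not a Certified Resident (paragraph 10)? yes] OR [Eligible Enterprise (paragraph 2)? yes] OR [the taxpayer has made a valid election under the simplified scheme? yes] → satisfied.
paragraph 1 — Covered Entity: Provisional Person (paragraph 6)? no; not a Primary Resident (paragraph 3)? yes; Licensed Resident (paragraph 5)? yes — 2 of 3 hold (need ≥2) → satisfied.

Yes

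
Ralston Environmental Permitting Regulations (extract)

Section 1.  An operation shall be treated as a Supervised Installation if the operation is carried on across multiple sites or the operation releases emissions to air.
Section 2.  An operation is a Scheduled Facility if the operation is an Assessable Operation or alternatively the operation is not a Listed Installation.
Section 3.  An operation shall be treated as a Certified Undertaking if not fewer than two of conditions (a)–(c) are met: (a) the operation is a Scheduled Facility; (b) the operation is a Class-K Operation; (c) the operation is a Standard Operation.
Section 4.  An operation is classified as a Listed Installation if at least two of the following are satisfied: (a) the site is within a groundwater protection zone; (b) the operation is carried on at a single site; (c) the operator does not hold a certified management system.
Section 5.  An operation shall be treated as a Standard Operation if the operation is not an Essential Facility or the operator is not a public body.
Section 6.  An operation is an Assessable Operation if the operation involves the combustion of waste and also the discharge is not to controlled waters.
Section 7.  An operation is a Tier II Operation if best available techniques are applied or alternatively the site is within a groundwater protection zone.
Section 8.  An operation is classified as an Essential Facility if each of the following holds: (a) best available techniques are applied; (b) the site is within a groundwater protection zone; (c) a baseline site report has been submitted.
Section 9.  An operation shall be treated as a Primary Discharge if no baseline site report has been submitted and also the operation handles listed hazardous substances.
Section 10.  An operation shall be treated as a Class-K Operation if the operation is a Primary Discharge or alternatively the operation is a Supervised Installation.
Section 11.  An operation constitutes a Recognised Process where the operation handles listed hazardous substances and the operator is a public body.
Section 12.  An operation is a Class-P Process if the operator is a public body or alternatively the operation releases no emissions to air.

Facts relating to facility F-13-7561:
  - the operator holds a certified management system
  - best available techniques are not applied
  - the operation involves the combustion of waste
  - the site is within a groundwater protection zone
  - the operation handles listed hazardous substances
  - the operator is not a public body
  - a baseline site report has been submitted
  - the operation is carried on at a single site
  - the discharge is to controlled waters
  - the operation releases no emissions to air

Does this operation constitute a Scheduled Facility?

No

Under section 6: the operation involves the combustion of waste? yes; and the discharge is not to controlled waters? no. So the operation is not an Assessable Operation.
Under section 4: the site is within a groundwater protection zone? yes; the operation is carried on at a single site? yes; the operator does not hold a certified management system? no — 2 of 3 hold (need ≥2) → satisfied.
Under section 2: Assessable Operation (section 6)? no; or not a Listed Installation (section 4)? no. So the operation is not a Scheduled Facility.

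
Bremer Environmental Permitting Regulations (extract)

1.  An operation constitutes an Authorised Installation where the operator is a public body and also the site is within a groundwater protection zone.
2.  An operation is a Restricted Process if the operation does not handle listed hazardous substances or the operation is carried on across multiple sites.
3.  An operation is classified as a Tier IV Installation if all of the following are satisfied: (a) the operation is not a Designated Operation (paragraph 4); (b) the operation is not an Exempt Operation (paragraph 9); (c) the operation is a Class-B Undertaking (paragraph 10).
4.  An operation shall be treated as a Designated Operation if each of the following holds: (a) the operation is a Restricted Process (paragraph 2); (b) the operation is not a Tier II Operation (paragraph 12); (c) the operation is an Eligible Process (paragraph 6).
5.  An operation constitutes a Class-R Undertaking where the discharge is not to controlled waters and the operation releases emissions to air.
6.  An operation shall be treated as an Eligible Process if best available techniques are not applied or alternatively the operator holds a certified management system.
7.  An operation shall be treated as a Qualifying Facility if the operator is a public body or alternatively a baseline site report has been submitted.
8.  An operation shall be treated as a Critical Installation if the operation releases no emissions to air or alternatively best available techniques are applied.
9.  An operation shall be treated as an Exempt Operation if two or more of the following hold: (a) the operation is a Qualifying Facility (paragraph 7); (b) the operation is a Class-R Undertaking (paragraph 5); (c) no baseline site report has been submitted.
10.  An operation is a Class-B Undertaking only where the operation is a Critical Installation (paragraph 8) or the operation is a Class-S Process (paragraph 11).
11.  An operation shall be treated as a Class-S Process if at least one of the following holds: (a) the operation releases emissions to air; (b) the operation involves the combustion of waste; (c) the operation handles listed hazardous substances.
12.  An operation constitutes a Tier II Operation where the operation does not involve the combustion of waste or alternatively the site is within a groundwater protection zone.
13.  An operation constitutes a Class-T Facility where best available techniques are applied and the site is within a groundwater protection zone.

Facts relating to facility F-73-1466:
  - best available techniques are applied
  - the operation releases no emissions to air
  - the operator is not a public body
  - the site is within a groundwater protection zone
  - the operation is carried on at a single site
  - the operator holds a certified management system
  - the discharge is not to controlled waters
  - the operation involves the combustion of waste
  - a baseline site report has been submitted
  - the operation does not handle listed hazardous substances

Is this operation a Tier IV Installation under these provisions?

Yes

paragraph 2 — Restricted Process: [the operation does not handle listed hazardous substances? yes] OR [the operation is carried on across multiple sites? no] → satisfied.
paragraph 12 — Tier II Operation: [the operation does not involve the combustion of waste? no] OR [the site is within a groundwater protection zone? yes] → satisfied.
paragraph 6 — Eligible Process: [best available techniques are not applied? no] OR [the operator holds a certified management system? yes] → satisfied.
paragraph 4 — Designated Operation: [Restricted Process (paragraph 2)? yes] AND [not a Tier II Operation (paragraph 12)? no] AND [Eligible Process (paragraph 6)? yes] → not satisfied.
paragraph 7 — Qualifying Facility: [the operator is a public body? no] OR [a baseline site report has been submitted? yes] → satisfied.
paragraph 5 — Class-R Undertaking: [the discharge is not to controlled waters? yes] AND [the operation releases emissions to air? no] → not satisfied.
paragraph 9 — Exempt Operation: Qualifying Facility (paragraph 7)? yes; Class-R Undertaking (paragraph 5)? no; no baseline site report has been submitted? no — 1 of 3 hold (need ≥2) → not satisfied.
paragraph 8 — Critical Installation: [the operation releases no emissions to air? yes] OR [best available techniques are applied? yes] → satisfied.
paragraph 11 — Class-S Process: [the operation releases emissions to air? no] OR [the operation involves the combustion of waste? yes] OR [the operation handles listed hazardous substances? no] → satisfied.
paragraph 10 — Class-B Undertaking: [Critical Installation (paragraph 8)? yes] OR [Class-S Process (paragraph 11)? yes] → satisfied.
paragraph 3 — Tier IV Installation: [not a Designated Operation (paragraph 4)? yes] AND [not an Exempt Operation (paragraph 9)? yes] AND [Class-B Undertaking (paragraph 10)? yes] → satisfied.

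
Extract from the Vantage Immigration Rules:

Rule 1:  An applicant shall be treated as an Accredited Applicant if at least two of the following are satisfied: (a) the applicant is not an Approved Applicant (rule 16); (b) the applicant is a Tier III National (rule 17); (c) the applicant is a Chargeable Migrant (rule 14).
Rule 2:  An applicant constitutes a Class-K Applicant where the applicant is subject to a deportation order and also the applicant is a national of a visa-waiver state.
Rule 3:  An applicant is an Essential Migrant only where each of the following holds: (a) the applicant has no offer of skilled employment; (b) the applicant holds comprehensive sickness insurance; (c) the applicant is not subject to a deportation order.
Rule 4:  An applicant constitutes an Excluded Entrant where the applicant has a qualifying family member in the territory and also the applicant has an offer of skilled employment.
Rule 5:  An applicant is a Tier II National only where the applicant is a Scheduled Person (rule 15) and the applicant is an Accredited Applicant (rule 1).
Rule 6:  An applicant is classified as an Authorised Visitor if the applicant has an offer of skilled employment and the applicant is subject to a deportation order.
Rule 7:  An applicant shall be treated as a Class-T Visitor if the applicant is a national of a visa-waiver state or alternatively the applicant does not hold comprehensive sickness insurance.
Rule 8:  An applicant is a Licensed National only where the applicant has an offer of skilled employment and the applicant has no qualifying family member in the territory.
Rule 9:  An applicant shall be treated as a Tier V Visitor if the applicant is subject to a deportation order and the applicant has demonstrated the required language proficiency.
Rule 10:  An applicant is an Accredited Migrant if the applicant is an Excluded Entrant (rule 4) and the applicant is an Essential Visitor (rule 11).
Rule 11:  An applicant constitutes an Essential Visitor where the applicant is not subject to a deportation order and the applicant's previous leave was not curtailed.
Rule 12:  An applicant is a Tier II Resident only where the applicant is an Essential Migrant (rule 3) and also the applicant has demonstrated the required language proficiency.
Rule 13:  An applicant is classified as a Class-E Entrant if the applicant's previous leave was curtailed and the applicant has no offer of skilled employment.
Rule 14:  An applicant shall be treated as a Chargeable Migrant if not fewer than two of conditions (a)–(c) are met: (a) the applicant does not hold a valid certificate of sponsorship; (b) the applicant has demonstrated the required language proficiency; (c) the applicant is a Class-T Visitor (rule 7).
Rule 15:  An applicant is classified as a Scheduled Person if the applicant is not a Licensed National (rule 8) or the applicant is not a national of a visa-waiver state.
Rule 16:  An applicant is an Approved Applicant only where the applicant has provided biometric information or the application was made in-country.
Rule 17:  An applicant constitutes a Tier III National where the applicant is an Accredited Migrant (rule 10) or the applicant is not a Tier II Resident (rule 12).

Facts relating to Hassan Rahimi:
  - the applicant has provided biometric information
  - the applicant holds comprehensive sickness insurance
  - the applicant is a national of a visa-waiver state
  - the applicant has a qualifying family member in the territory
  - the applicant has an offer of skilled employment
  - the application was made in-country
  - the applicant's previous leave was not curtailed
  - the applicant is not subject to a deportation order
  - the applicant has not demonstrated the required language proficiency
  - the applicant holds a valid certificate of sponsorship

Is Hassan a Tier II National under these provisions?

No

rule 8 — Licensed National: [the applicant has an offer of skilled employment? yes] AND [the applicant has no qualifying family member in the territory? no] → not satisfied.
rule 15 — Scheduled Person: [not a Licensed National (rule 8)? yes] OR [the applicant is not a national of a visa-waiver state? no] → satisfied.
rule 16 — Approved Applicant: [the applicant has provided biometric information? yes] OR [the application was made in-country? yes] → satisfied.
rule 4 — Excluded Entrant: [the applicant has a qualifying family member in the territory? yes] AND [the applicant has an offer of skilled employment? yes] → satisfied.
rule 11 — Essential Visitor: [the applicant is not subject to a deportation order? yes] AND [the applicant's previous leave was not curtailed? yes] → satisfied.
rule 10 — Accredited Migrant: [Excluded Entrant (rule 4)? yes] AND [Essential Visitor (rule 11)? yes] → satisfied.
rule 3 — Essential Migrant: [the applicant has no offer of skilled employment? no] AND [the applicant holds comprehensive sickness insurance? yes] AND [the applicant is not subject to a deportation order? yes] → not satisfied.
rule 12 — Tier II Resident: [Essential Migrant (rule 3)? no] AND [the applicant has demonstrated the required language proficiency? no] → not satisfied.
rule 17 — Tier III National: [Accredited Migrant (rule 10)? yes] OR [not a Tier II Resident (rule 12)? yes] → satisfied.
rule 7 — Class-T Visitor: [the applicant is a national of a visa-waiver state? yes] OR [the applicant does not hold comprehensive sickness insurance? no] → satisfied.
rule 14 — Chargeable Migrant: the applicant does not hold a valid certificate of sponsorship? no; the applicant has demonstrated the required language proficiency? no; Class-T Visitor (rule 7)? yes — 1 of 3 hold (need ≥2) → not satisfied.
rule 1 — Accredited Applicant: not an Approved Applicant (rule 16)? no; Tier III National (rule 17)? yes; Chargeable Migrant (rule 14)? no — 1 of 3 hold (need ≥2) → not satisfied.
rule 5 — Tier II National: [Scheduled Person (rule 15)? yes] AND [Accredited Applicant (rule 1)? no] → not satisfied.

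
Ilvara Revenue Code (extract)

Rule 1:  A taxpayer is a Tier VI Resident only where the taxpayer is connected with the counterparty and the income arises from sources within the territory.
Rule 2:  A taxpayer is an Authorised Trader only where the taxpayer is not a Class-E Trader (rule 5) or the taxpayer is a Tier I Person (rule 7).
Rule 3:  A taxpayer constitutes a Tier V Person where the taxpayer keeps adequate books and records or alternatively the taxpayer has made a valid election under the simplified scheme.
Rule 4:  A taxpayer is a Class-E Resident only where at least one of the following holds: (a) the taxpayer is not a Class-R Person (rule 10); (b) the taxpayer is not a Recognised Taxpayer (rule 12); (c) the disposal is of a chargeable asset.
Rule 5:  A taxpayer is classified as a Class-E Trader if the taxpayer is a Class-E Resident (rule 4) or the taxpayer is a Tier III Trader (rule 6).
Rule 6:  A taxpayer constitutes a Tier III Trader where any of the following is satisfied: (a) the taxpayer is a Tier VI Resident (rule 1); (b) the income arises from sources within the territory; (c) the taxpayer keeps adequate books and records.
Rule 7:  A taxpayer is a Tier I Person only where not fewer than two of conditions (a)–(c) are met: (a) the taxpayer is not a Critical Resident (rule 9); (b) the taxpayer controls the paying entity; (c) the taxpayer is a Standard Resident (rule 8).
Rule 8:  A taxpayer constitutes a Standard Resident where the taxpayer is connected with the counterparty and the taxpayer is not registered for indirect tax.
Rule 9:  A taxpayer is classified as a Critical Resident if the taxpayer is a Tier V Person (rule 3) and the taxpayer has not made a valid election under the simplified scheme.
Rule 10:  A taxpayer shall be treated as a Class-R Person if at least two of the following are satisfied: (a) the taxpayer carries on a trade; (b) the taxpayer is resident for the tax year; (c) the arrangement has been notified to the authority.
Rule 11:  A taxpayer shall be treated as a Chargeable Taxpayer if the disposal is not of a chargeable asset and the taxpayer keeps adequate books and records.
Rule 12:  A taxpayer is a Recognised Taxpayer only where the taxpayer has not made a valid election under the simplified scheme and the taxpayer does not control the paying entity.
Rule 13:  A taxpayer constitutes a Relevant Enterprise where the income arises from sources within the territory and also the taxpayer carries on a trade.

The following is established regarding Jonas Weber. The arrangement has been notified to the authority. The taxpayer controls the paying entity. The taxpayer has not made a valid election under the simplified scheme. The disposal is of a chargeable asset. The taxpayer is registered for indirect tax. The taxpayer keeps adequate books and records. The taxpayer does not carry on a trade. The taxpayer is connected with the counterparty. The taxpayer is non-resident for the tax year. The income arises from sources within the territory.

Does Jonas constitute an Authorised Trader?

rule 10 — Class-R Person: the taxpayer carries on a trade? no; the taxpayer is resident for the tax year? no; the arrangement has been notified to the authority? yes — 1 of 3 hold (need ≥2) → not satisfied.
rule 12 — Recognised Taxpayer: [the taxpayer has not made a valid election under the simplified scheme? yes] AND [the taxpayer does not control the paying entity? no] → not satisfied.
rule 4 — Class-E Resident: [not a Class-R Person (rule 10)? yes] OR [not a Recognised Taxpayer (rule 12)? yes] OR [the disposal is of a chargeable asset? yes] → satisfied.
rule 1 — Tier VI Resident: [the taxpayer is connected with the counterparty? yes] AND [the income arises from sources within the territory? yes] → satisfied.
rule 6 — Tier III Trader: [Tier VI Resident (rule 1)? yes] OR [the income arises from sources within the territory? yes] OR [the taxpayer keeps adequate books and records? yes] → satisfied.
rule 5 — Class-E Trader: [Class-E Resident (rule 4)? yes] OR [Tier III Trader (rule 6)? yes] → satisfied.
rule 3 — Tier V Person: [the taxpayer keeps adequate books and records? yes] OR [the taxpayer has made a valid election under the simplified scheme? no] → satisfied.
rule 9 — Critical Resident: [Tier V Person (rule 3)? yes] AND [the taxpayer has not made a valid election under the simplified scheme? yes] → satisfied.
rule 8 — Standard Resident: [the taxpayer is connected with the counterparty? yes] AND [the taxpayer is not registered for indirect tax? no] → not satisfied.
rule 7 — Tier I Person: not a Critical Resident (rule 9)? no; the taxpayer controls the paying entity? yes; Standard Resident (rule 8)? no — 1 of 3 hold (need ≥2) → not satisfied.
rule 2 — Authorised Trader: [not a Class-E Trader (rule 5)? no] OR [Tier I Person (rule 7)? no] → not satisfied.

No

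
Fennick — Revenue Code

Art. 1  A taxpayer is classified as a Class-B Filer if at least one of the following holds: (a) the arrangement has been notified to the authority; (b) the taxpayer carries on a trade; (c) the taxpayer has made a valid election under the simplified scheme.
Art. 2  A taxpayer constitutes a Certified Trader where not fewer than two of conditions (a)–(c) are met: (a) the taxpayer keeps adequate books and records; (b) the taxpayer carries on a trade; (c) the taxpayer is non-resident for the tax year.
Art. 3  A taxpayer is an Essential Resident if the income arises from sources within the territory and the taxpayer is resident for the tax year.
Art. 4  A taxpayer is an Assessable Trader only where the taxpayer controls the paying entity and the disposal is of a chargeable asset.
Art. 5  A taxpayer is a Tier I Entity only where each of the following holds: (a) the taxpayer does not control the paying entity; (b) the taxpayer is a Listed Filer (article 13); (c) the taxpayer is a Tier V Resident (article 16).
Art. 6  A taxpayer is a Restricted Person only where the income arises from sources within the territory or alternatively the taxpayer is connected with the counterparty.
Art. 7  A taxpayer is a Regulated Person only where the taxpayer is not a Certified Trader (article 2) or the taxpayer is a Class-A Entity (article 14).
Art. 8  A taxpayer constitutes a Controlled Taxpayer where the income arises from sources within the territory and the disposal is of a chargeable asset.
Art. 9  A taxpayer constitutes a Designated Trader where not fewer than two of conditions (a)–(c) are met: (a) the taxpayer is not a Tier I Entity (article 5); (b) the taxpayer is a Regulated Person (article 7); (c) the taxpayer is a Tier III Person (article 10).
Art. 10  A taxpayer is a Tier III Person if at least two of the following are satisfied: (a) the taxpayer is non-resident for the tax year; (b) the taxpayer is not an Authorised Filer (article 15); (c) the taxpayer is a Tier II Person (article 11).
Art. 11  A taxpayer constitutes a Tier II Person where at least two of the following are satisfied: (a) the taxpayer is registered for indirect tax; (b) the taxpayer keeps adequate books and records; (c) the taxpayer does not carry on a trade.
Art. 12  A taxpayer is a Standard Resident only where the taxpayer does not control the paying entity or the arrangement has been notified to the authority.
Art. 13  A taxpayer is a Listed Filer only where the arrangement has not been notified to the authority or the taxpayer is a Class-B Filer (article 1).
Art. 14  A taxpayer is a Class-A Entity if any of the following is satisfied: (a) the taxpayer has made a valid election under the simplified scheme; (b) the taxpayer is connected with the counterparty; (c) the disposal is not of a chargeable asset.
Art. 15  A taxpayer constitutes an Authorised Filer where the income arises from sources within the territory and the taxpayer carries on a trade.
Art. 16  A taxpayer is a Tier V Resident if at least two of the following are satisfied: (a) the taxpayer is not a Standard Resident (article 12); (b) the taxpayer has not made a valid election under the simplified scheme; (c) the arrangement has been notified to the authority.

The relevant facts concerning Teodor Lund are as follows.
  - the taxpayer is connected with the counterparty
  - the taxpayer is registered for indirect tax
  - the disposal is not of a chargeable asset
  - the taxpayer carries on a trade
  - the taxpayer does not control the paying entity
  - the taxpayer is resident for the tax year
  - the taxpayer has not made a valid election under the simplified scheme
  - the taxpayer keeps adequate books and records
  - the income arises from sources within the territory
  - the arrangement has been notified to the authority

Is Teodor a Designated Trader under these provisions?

No

article 1 — Class-B Filer: [the arrangement has been notified to the authority? yes] OR [the taxpayer carries on a trade? yes] OR [the taxpayer has made a valid election under the simplified scheme? no] → satisfied.
article 13 — Listed Filer: [the arrangement has not been notified to the authority? no] OR [Class-B Filer (article 1)? yes] → satisfied.
article 12 — Standard Resident: [the taxpayer does not control the paying entity? yes] OR [the arrangement has been notified to the authority? yes] → satisfied.
article 16 — Tier V Resident: not a Standard Resident (article 12)? no; the taxpayer has not made a valid election under the simplified scheme? yes; the arrangement has been notified to the authority? yes — 2 of 3 hold (need ≥2) → satisfied.
article 5 — Tier I Entity: [the taxpayer does not control the paying entity? yes] AND [Listed Filer (article 13)? yes] AND [Tier V Resident (article 16)? yes] → satisfied.
article 2 — Certified Trader: the taxpayer keeps adequate books and records? yes; the taxpayer carries on a trade? yes; the taxpayer is non-resident for the tax year? no — 2 of 3 hold (need ≥2) → satisfied.
article 14 — Class-A Entity: [the taxpayer has made a valid election under the simplified scheme? no] OR [the taxpayer is connected with the counterparty? yes] OR [the disposal is not of a chargeable asset? yes] → satisfied.
article 7 — Regulated Person: [not a Certified Trader (article 2)? no] OR [Class-A Entity (article 14)? yes] → satisfied.
article 15 — Authorised Filer: [the income arises from sources within the territory? yes] AND [the taxpayer carries on a trade? yes] → satisfied.
article 11 — Tier II Person: the taxpayer is registered for indirect tax? yes; the taxpayer keeps adequate books and records? yes; the taxpayer does not carry on a trade? no — 2 of 3 hold (need ≥2) → satisfied.
article 10 — Tier III Person: the taxpayer is non-resident for the tax year? no; not an Authorised Filer (article 15)? no; Tier II Person (article 11)? yes — 1 of 3 hold (need ≥2) → not satisfied.
article 9 — Designated Trader: not a Tier I Entity (article 5)? no; Regulated Person (article 7)? yes; Tier III Person (article 10)? no — 1 of 3 hold (need ≥2) → not satisfied.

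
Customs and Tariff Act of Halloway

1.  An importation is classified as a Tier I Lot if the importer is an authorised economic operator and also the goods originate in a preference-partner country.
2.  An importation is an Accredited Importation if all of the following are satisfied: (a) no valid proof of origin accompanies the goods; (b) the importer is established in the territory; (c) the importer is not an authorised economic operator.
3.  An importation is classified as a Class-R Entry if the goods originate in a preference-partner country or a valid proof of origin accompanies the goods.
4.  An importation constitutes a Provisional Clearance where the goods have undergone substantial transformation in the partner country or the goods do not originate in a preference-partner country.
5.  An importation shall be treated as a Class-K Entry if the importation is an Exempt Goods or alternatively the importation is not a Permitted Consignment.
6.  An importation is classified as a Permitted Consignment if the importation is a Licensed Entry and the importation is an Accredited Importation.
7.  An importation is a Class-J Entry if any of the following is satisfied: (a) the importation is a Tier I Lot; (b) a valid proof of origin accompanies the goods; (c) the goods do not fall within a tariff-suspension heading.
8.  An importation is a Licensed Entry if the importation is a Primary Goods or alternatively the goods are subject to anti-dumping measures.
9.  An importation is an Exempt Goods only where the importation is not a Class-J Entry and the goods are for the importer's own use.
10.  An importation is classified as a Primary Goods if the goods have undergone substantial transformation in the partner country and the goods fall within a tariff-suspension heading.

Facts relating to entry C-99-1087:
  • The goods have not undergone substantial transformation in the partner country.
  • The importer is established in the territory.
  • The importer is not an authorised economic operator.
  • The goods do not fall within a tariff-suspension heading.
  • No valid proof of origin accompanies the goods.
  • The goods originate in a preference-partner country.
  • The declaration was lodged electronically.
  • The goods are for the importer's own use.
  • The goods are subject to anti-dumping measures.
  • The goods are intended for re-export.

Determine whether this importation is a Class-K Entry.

No

Under paragraph 1: the importer is an authorised economic operator? no; and the goods originate in a preference-partner country? yes. So the importation is not a Tier I Lot.
Under paragraph 7: Tier I Lot (paragraph 1)? no; or a valid proof of origin accompanies the goods? no; or the goods do not fall within a tariff-suspension heading? yes. So the importation is a Class-J Entry.
Under paragraph 9: not a Class-J Entry (paragraph 7)? no; and the goods are for the importer's own use? yes. So the importation is not an Exempt Goods.
Under paragraph 10: the goods have undergone substantial transformation in the partner country? no; and the goods fall within a tariff-suspension heading? no. So the importation is not a Primary Goods.
Under paragraph 8: Primary Goods (paragraph 10)? no; or the goods are subject to anti-dumping measures? yes. So the importation is a Licensed Entry.
Under paragraph 2: no valid proof of origin accompanies the goods? yes; and the importer is established in the territory? yes; and the importer is not an authorised economic operator? yes. So the importation is an Accredited Importation.
Under paragraph 6: Licensed Entry (paragraph 8)? yes; and Accredited Importation (paragraph 2)? yes. So the importation is a Permitted Consignment.
Under paragraph 5: Exempt Goods (paragraph 9)? no; or not a Permitted Consignment (paragraph 6)? no. So the importation is not a Class-K Entry.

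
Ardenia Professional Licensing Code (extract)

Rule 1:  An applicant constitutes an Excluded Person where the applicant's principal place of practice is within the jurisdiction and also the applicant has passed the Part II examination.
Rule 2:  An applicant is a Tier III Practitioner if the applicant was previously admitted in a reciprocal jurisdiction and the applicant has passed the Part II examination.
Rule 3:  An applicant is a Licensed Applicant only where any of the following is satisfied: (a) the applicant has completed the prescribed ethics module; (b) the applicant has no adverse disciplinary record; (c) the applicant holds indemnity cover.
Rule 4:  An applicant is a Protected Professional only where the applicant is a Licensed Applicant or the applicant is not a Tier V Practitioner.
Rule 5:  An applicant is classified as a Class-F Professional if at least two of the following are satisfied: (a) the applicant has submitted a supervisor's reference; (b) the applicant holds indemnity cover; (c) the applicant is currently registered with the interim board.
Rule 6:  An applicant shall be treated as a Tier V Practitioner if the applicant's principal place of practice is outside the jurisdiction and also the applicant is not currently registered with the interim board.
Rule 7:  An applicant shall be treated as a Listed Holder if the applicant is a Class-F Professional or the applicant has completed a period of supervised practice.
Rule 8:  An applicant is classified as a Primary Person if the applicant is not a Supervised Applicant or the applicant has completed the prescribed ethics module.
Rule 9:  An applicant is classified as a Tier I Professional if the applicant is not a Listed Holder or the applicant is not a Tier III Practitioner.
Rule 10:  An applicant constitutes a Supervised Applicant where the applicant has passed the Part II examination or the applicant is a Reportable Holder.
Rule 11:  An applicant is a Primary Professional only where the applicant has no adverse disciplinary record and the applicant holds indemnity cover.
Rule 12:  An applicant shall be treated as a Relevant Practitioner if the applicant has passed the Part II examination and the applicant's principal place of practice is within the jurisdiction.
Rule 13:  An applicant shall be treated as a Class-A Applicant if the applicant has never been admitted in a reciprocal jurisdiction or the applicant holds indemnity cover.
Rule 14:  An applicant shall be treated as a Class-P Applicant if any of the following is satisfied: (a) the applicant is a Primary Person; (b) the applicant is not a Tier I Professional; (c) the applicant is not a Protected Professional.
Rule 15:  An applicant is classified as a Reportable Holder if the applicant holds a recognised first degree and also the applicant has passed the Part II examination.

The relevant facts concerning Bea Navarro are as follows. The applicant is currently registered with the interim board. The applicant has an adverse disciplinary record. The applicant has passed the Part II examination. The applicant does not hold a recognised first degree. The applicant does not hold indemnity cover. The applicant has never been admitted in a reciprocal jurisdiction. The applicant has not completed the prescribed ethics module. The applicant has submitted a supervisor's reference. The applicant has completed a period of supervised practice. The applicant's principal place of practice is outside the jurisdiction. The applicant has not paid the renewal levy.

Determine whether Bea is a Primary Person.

No

rule 15 — Reportable Holder: [the applicant holds a recognised first degree? no] AND [the applicant has passed the Part II examination? yes] → not satisfied.
rule 10 — Supervised Applicant: [the applicant has passed the Part II examination? yes] OR [Reportable Holder (rule 15)? no] → satisfied.
rule 8 — Primary Person: [not a Supervised Applicant (rule 10)? no] OR [the applicant has completed the prescribed ethics module? no] → not satisfied.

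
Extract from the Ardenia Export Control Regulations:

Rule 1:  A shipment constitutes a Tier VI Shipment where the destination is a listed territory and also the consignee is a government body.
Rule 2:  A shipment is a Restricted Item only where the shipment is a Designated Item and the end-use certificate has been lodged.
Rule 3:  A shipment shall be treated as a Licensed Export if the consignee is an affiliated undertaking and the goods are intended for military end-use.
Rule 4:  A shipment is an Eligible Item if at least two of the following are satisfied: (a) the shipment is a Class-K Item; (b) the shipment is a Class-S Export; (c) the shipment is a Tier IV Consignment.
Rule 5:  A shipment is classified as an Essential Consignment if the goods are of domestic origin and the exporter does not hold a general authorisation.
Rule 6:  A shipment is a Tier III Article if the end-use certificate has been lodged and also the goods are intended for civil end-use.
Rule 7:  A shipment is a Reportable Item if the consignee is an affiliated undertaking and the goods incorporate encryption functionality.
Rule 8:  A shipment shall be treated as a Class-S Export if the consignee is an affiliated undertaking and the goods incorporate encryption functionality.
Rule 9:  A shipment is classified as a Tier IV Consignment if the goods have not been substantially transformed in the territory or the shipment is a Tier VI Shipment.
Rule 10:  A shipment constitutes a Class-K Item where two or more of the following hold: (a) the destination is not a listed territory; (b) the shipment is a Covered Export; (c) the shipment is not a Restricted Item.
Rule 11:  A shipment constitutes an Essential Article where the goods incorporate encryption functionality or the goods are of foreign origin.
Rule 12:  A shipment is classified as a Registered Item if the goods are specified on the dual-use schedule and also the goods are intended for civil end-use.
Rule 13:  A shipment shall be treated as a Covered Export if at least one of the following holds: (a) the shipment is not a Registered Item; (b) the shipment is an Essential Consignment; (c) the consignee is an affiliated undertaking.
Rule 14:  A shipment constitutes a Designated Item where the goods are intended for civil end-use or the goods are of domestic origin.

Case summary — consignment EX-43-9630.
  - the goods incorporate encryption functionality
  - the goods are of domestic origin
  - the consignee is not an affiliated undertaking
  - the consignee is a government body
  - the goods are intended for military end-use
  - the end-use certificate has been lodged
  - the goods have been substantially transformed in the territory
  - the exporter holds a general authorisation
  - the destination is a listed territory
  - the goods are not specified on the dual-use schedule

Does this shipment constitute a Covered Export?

Yes

rule 12 — Registered Item: [the goods are specified on the dual-use schedule? no] AND [the goods are intended for civil end-use? no] → not satisfied.
rule 5 — Essential Consignment: [the goods are of domestic origin? yes] AND [the exporter does not hold a general authorisation? no] → not satisfied.
rule 13 — Covered Export: [not a Registered Item (rule 12)? yes] OR [Essential Consignment (rule 5)? no] OR [the consignee is an affiliated undertaking? no] → satisfied.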